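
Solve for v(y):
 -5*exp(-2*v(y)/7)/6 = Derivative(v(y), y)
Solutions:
 v(y) = 7*log(-sqrt(C1 - 5*y)) - 7*log(21)/2
 v(y) = 7*log(C1 - 5*y)/2 - 7*log(21)/2


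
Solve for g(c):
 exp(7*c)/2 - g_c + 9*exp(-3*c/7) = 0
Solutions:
 g(c) = C1 + exp(7*c)/14 - 21*exp(-3*c/7)


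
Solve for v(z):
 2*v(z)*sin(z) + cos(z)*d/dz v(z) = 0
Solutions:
 v(z) = C1*cos(z)^2


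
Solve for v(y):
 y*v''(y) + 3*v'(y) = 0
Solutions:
 v(y) = C1 + C2/y^2


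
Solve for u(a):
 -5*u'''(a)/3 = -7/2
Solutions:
 u(a) = C1 + C2*a + C3*a^2 + 7*a^3/20


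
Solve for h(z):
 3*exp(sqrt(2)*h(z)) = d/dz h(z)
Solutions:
 h(z) = sqrt(2)*(2*log(-1/(C1 + 3*z)) - log(2))/4


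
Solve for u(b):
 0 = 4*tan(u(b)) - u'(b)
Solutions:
 u(b) = pi - asin(C1*exp(4*b))
 u(b) = asin(C1*exp(4*b))


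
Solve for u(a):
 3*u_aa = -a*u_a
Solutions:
 u(a) = C1 + C2*erf(sqrt(6)*a/6)


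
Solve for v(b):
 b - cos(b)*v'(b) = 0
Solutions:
 v(b) = C1 + Integral(b/cos(b), b)


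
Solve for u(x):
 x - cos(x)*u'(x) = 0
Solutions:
 u(x) = C1 + Integral(x/cos(x), x)


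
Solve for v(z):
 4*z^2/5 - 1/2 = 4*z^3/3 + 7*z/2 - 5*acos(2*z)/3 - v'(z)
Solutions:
 v(z) = C1 + z^4/3 - 4*z^3/15 + 7*z^2/4 - 5*z*acos(2*z)/3 + z/2 + 5*sqrt(1 - 4*z^2)/6


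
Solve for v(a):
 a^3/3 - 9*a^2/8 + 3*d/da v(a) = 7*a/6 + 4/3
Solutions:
 v(a) = C1 - a^4/36 + a^3/8 + 7*a^2/36 + 4*a/9


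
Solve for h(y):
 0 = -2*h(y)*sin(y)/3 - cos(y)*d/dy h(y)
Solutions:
 h(y) = C1*cos(y)^(2/3)


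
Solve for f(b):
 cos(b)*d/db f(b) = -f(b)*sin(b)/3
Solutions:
 f(b) = C1*cos(b)^(1/3)


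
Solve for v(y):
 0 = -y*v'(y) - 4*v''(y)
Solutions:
 v(y) = C1 + C2*erf(sqrt(2)*y/4)


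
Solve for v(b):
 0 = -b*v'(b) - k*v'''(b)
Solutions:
 v(b) = C1 + Integral(C2*airyai(b*(-1/k)^(1/3)) + C3*airybi(b*(-1/k)^(1/3)), b)


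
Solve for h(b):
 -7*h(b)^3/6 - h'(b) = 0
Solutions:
 h(b) = -sqrt(3)*sqrt(-1/(C1 - 7*b))
 h(b) = sqrt(3)*sqrt(-1/(C1 - 7*b))


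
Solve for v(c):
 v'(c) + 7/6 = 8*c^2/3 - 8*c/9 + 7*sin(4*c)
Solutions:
 v(c) = C1 + 8*c^3/9 - 4*c^2/9 - 7*c/6 - 7*cos(4*c)/4


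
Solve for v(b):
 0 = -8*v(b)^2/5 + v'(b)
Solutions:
 v(b) = -5/(C1 + 8*b)


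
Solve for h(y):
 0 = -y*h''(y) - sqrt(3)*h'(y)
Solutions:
 h(y) = C1 + C2*y^(1 - sqrt(3))


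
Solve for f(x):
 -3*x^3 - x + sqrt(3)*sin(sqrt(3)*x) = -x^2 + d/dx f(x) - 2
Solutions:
 f(x) = C1 - 3*x^4/4 + x^3/3 - x^2/2 + 2*x - cos(sqrt(3)*x)


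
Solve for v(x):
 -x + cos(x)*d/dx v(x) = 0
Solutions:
 v(x) = C1 + Integral(x/cos(x), x)


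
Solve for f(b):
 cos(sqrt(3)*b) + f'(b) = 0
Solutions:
 f(b) = C1 - sqrt(3)*sin(sqrt(3)*b)/3


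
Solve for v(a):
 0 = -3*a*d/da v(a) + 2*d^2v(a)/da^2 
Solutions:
 v(a) = C1 + C2*erfi(sqrt(3)*a/2)


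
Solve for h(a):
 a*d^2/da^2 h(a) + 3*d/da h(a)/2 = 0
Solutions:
 h(a) = C1 + C2/sqrt(a)


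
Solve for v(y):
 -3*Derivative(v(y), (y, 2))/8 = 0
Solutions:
 v(y) = C1 + C2*y


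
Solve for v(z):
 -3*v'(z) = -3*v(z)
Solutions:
 v(z) = C1*exp(z)


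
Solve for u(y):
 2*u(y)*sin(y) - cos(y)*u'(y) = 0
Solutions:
 u(y) = C1/cos(y)^2


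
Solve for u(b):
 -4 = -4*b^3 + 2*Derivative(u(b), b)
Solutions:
 u(b) = C1 + b^4/2 - 2*b


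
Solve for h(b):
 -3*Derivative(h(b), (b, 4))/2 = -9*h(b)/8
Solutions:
 h(b) = C1*exp(-sqrt(2)*3^(1/4)*b/2) + C2*exp(sqrt(2)*3^(1/4)*b/2) + C3*sin(sqrt(2)*3^(1/4)*b/2) + C4*cos(sqrt(2)*3^(1/4)*b/2)


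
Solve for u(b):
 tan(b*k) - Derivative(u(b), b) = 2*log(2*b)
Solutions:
 u(b) = C1 - 2*b*log(b) - 2*b*log(2) + 2*b + Piecewise((-log(cos(b*k))/k, Ne(k, 0)), (0, True))


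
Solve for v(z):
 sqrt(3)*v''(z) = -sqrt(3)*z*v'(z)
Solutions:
 v(z) = C1 + C2*erf(sqrt(2)*z/2)


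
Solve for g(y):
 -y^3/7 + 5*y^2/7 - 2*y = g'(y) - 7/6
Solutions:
 g(y) = C1 - y^4/28 + 5*y^3/21 - y^2 + 7*y/6


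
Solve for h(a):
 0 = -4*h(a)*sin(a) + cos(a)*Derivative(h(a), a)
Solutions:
 h(a) = C1/cos(a)^4


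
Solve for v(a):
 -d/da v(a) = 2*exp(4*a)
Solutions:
 v(a) = C1 - exp(4*a)/2


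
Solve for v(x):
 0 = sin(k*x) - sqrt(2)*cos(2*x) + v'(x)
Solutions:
 v(x) = C1 + sqrt(2)*sin(2*x)/2 + cos(k*x)/k


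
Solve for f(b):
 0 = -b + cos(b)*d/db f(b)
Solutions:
 f(b) = C1 + Integral(b/cos(b), b)


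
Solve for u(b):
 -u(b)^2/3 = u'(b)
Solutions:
 u(b) = 3/(C1 + b)


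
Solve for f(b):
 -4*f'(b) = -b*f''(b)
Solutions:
 f(b) = C1 + C2*b^5


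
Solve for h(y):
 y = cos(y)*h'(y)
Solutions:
 h(y) = C1 + Integral(y/cos(y), y)


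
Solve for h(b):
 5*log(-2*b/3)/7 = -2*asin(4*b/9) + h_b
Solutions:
 h(b) = C1 + 5*b*log(-b)/7 + 2*b*asin(4*b/9) - 5*b*log(3)/7 - 5*b/7 + 5*b*log(2)/7 + sqrt(81 - 16*b^2)/2


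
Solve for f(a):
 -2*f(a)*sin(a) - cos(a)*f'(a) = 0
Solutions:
 f(a) = C1*cos(a)^2


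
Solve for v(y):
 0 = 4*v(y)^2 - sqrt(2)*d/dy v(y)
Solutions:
 v(y) = -1/(C1 + 2*sqrt(2)*y)


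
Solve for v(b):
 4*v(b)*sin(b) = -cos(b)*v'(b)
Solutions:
 v(b) = C1*cos(b)^4


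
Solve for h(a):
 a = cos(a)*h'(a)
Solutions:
 h(a) = C1 + Integral(a/cos(a), a)


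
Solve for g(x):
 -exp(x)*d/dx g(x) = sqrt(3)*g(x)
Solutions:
 g(x) = C1*exp(sqrt(3)*exp(-x))


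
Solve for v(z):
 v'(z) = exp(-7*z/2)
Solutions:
 v(z) = C1 - 2*exp(-7*z/2)/7


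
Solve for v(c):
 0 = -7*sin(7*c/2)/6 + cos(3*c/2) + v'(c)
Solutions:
 v(c) = C1 - 2*sin(3*c/2)/3 - cos(7*c/2)/3


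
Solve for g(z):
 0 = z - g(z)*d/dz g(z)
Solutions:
 g(z) = -sqrt(C1 + z^2)
 g(z) = sqrt(C1 + z^2)


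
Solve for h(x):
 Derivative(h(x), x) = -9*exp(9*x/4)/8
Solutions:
 h(x) = C1 - exp(9*x/4)/2


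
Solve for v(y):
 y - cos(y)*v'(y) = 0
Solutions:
 v(y) = C1 + Integral(y/cos(y), y)


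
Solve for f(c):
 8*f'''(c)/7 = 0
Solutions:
 f(c) = C1 + C2*c + C3*c^2


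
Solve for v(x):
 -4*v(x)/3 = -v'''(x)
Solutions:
 v(x) = C3*exp(6^(2/3)*x/3) + (C1*sin(2^(2/3)*3^(1/6)*x/2) + C2*cos(2^(2/3)*3^(1/6)*x/2))*exp(-6^(2/3)*x/6)


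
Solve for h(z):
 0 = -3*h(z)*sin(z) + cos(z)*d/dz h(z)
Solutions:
 h(z) = C1/cos(z)^3


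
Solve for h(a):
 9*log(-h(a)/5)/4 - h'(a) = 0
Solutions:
 -4*Integral(1/(log(-_y) - log(5)), (_y, h(a)))/9 = C1 - a


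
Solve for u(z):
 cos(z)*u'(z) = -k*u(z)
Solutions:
 u(z) = C1*exp(k*(log(sin(z) - 1) - log(sin(z) + 1))/2)


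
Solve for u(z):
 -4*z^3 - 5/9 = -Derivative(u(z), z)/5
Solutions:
 u(z) = C1 + 5*z^4 + 25*z/9


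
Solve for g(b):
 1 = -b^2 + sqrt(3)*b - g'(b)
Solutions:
 g(b) = C1 - b^3/3 + sqrt(3)*b^2/2 - b


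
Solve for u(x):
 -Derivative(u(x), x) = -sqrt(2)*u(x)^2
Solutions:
 u(x) = -1/(C1 + sqrt(2)*x)


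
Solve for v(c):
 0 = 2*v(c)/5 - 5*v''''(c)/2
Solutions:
 v(c) = C1*exp(-sqrt(10)*c/5) + C2*exp(sqrt(10)*c/5) + C3*sin(sqrt(10)*c/5) + C4*cos(sqrt(10)*c/5)


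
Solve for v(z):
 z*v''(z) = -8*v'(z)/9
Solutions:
 v(z) = C1 + C2*z^(1/9)


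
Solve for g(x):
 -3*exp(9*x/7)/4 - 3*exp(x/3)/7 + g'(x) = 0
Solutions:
 g(x) = C1 + 7*exp(9*x/7)/12 + 9*exp(x/3)/7


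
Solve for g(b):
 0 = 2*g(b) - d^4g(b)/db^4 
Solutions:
 g(b) = C1*exp(-2^(1/4)*b) + C2*exp(2^(1/4)*b) + C3*sin(2^(1/4)*b) + C4*cos(2^(1/4)*b)


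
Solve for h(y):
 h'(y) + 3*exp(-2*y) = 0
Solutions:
 h(y) = C1 + 3*exp(-2*y)/2


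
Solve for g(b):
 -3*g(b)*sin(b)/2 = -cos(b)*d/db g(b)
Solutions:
 g(b) = C1/cos(b)^(3/2)


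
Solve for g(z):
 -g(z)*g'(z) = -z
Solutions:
 g(z) = -sqrt(C1 + z^2)
 g(z) = sqrt(C1 + z^2)


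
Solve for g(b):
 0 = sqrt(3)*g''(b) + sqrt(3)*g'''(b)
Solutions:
 g(b) = C1 + C2*b + C3*exp(-b)


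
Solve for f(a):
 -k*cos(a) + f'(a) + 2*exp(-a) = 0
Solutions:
 f(a) = C1 + k*sin(a) + 2*exp(-a)


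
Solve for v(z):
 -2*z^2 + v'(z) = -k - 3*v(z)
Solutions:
 v(z) = C1*exp(-3*z) - k/3 + 2*z^2/3 - 4*z/9 + 4/27


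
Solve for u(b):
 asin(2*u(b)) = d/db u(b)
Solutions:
 Integral(1/asin(2*_y), (_y, u(b))) = C1 + b


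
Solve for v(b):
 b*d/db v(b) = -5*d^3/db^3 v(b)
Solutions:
 v(b) = C1 + Integral(C2*airyai(-5^(2/3)*b/5) + C3*airybi(-5^(2/3)*b/5), b)


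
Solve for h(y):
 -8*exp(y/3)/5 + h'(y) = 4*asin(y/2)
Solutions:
 h(y) = C1 + 4*y*asin(y/2) + 4*sqrt(4 - y^2) + 24*exp(y/3)/5


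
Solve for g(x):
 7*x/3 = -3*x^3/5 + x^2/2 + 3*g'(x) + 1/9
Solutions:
 g(x) = C1 + x^4/20 - x^3/18 + 7*x^2/18 - x/27


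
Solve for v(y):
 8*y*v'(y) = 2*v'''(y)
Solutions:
 v(y) = C1 + Integral(C2*airyai(2^(2/3)*y) + C3*airybi(2^(2/3)*y), y)


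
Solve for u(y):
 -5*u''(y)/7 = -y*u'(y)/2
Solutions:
 u(y) = C1 + C2*erfi(sqrt(35)*y/10)


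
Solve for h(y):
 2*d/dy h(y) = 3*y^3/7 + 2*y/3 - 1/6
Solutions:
 h(y) = C1 + 3*y^4/56 + y^2/6 - y/12


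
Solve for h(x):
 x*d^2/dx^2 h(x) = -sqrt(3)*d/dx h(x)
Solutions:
 h(x) = C1 + C2*x^(1 - sqrt(3))


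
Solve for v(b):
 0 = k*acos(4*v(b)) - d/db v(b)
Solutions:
 Integral(1/acos(4*_y), (_y, v(b))) = C1 + b*k


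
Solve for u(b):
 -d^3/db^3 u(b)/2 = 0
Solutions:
 u(b) = C1 + C2*b + C3*b^2


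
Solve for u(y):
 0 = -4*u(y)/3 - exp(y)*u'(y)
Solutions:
 u(y) = C1*exp(4*exp(-y)/3)


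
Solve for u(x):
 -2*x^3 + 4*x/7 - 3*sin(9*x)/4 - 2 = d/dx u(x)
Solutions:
 u(x) = C1 - x^4/2 + 2*x^2/7 - 2*x + cos(9*x)/12


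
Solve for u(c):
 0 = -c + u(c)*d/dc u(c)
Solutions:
 u(c) = -sqrt(C1 + c^2)
 u(c) = sqrt(C1 + c^2)


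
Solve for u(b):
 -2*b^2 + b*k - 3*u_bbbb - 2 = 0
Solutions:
 u(b) = C1 + C2*b + C3*b^2 + C4*b^3 - b^6/540 + b^5*k/360 - b^4/36


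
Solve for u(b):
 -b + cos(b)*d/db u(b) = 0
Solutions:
 u(b) = C1 + Integral(b/cos(b), b)


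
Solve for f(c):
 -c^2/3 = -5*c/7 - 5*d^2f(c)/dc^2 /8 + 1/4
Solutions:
 f(c) = C1 + C2*c + 2*c^4/45 - 4*c^3/21 + c^2/5


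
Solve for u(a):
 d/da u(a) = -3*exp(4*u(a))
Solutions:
 u(a) = log(-I*(1/(C1 + 12*a))^(1/4))
 u(a) = log(I*(1/(C1 + 12*a))^(1/4))
 u(a) = log(-(1/(C1 + 12*a))^(1/4))
 u(a) = log(1/(C1 + 12*a))/4


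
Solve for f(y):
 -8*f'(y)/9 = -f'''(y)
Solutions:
 f(y) = C1 + C2*exp(-2*sqrt(2)*y/3) + C3*exp(2*sqrt(2)*y/3)


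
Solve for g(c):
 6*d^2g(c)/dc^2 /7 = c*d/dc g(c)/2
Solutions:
 g(c) = C1 + C2*erfi(sqrt(42)*c/12)


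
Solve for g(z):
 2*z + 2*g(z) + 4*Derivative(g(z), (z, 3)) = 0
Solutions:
 g(z) = C3*exp(-2^(2/3)*z/2) - z + (C1*sin(2^(2/3)*sqrt(3)*z/4) + C2*cos(2^(2/3)*sqrt(3)*z/4))*exp(2^(2/3)*z/4)


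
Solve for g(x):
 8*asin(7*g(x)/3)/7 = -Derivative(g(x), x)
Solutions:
 Integral(1/asin(7*_y/3), (_y, g(x))) = C1 - 8*x/7


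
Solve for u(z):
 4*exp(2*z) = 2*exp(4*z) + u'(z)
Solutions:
 u(z) = C1 - exp(4*z)/2 + 2*exp(2*z)


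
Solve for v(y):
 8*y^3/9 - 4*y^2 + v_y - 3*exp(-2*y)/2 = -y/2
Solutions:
 v(y) = C1 - 2*y^4/9 + 4*y^3/3 - y^2/4 - 3*exp(-2*y)/4


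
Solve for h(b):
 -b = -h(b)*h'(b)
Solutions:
 h(b) = -sqrt(C1 + b^2)
 h(b) = sqrt(C1 + b^2)


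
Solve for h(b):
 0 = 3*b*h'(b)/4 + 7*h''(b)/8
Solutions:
 h(b) = C1 + C2*erf(sqrt(21)*b/7)


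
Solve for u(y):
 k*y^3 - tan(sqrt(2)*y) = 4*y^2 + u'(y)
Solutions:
 u(y) = C1 + k*y^4/4 - 4*y^3/3 + sqrt(2)*log(cos(sqrt(2)*y))/2


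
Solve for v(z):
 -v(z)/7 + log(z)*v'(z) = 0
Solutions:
 v(z) = C1*exp(li(z)/7)


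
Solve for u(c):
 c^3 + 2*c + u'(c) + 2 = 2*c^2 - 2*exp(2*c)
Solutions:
 u(c) = C1 - c^4/4 + 2*c^3/3 - c^2 - 2*c - exp(2*c)


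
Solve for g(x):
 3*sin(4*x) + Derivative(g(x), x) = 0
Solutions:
 g(x) = C1 + 3*cos(4*x)/4


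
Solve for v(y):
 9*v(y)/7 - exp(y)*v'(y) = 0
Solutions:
 v(y) = C1*exp(-9*exp(-y)/7)


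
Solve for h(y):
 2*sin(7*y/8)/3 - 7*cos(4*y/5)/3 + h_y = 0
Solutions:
 h(y) = C1 + 35*sin(4*y/5)/12 + 16*cos(7*y/8)/21


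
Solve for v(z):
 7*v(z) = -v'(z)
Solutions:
 v(z) = C1*exp(-7*z)


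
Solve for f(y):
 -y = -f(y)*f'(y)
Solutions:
 f(y) = -sqrt(C1 + y^2)
 f(y) = sqrt(C1 + y^2)


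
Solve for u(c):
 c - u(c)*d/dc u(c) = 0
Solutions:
 u(c) = -sqrt(C1 + c^2)
 u(c) = sqrt(C1 + c^2)


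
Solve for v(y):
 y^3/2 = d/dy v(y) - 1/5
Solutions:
 v(y) = C1 + y^4/8 + y/5


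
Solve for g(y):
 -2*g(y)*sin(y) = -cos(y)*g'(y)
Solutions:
 g(y) = C1/cos(y)^2


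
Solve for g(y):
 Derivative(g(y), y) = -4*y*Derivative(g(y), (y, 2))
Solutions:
 g(y) = C1 + C2*y^(3/4)


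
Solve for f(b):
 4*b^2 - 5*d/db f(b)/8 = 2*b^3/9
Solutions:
 f(b) = C1 - 4*b^4/45 + 32*b^3/15


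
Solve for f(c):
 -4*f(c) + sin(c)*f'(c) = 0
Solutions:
 f(c) = C1*(cos(c)^2 - 2*cos(c) + 1)/(cos(c)^2 + 2*cos(c) + 1)


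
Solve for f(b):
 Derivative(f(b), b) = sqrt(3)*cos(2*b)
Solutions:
 f(b) = C1 + sqrt(3)*sin(2*b)/2


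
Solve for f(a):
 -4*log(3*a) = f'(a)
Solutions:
 f(a) = C1 - 4*a*log(a) - a*log(81) + 4*a


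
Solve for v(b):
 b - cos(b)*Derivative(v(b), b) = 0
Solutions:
 v(b) = C1 + Integral(b/cos(b), b)


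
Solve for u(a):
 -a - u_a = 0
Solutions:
 u(a) = C1 - a^2/2


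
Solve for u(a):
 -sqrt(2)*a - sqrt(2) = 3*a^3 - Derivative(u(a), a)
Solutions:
 u(a) = C1 + 3*a^4/4 + sqrt(2)*a^2/2 + sqrt(2)*a


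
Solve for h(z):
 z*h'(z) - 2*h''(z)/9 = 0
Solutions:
 h(z) = C1 + C2*erfi(3*z/2)


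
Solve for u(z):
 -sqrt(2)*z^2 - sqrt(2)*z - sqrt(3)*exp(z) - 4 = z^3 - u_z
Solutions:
 u(z) = C1 + z^4/4 + sqrt(2)*z^3/3 + sqrt(2)*z^2/2 + 4*z + sqrt(3)*exp(z)


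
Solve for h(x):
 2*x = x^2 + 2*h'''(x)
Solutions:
 h(x) = C1 + C2*x + C3*x^2 - x^5/120 + x^4/24


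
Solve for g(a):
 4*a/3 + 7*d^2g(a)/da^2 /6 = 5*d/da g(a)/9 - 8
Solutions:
 g(a) = C1 + C2*exp(10*a/21) + 6*a^2/5 + 486*a/25


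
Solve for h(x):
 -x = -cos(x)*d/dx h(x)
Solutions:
 h(x) = C1 + Integral(x/cos(x), x)


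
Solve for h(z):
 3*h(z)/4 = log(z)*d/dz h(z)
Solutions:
 h(z) = C1*exp(3*li(z)/4)


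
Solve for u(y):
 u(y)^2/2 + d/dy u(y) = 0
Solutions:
 u(y) = 2/(C1 + y)


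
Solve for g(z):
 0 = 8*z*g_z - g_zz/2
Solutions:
 g(z) = C1 + C2*erfi(2*sqrt(2)*z)


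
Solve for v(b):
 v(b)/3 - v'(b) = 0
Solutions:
 v(b) = C1*exp(b/3)


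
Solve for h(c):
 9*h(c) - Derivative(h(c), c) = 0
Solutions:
 h(c) = C1*exp(9*c)


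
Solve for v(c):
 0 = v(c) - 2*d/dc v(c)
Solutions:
 v(c) = C1*exp(c/2)


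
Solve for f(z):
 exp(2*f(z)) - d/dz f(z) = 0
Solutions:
 f(z) = log(-sqrt(-1/(C1 + z))) - log(2)/2
 f(z) = log(-1/(C1 + z))/2 - log(2)/2


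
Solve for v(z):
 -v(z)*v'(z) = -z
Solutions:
 v(z) = -sqrt(C1 + z^2)
 v(z) = sqrt(C1 + z^2)


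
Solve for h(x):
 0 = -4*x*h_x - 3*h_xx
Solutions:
 h(x) = C1 + C2*erf(sqrt(6)*x/3)


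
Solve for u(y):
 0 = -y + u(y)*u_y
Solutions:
 u(y) = -sqrt(C1 + y^2)
 u(y) = sqrt(C1 + y^2)


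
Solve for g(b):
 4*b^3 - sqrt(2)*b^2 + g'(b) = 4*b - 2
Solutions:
 g(b) = C1 - b^4 + sqrt(2)*b^3/3 + 2*b^2 - 2*b


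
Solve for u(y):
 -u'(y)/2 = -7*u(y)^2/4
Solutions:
 u(y) = -2/(C1 + 7*y)


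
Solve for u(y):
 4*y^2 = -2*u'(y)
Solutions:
 u(y) = C1 - 2*y^3/3


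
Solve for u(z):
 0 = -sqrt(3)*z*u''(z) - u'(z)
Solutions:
 u(z) = C1 + C2*z^(1 - sqrt(3)/3)


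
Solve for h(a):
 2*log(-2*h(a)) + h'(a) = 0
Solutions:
 Integral(1/(log(-_y) + log(2)), (_y, h(a)))/2 = C1 - a


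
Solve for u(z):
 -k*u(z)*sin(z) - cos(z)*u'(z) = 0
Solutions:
 u(z) = C1*exp(k*log(cos(z)))


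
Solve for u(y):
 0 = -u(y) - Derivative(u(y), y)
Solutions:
 u(y) = C1*exp(-y)


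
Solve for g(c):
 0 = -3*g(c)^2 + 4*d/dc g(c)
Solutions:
 g(c) = -4/(C1 + 3*c)


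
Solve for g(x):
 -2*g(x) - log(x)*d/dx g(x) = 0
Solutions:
 g(x) = C1*exp(-2*li(x))


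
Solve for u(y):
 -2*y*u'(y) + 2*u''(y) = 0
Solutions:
 u(y) = C1 + C2*erfi(sqrt(2)*y/2)


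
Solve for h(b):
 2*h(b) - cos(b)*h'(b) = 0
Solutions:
 h(b) = C1*(sin(b) + 1)/(sin(b) - 1)


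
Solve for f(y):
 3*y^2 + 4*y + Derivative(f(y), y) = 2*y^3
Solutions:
 f(y) = C1 + y^4/2 - y^3 - 2*y^2


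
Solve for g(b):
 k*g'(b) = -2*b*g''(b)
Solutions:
 g(b) = C1 + b^(1 - re(k)/2)*(C2*sin(log(b)*Abs(im(k))/2) + C3*cos(log(b)*im(k)/2))


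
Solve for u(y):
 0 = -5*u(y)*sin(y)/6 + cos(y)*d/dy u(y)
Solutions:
 u(y) = C1/cos(y)^(5/6)


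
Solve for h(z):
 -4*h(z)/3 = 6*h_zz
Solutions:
 h(z) = C1*sin(sqrt(2)*z/3) + C2*cos(sqrt(2)*z/3)


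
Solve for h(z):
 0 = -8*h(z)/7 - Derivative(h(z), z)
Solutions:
 h(z) = C1*exp(-8*z/7)


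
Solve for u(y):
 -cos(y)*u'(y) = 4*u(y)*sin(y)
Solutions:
 u(y) = C1*cos(y)^4


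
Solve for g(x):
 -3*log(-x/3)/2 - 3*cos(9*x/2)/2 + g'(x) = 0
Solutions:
 g(x) = C1 + 3*x*log(-x)/2 - 3*x*log(3)/2 - 3*x/2 + sin(9*x/2)/3


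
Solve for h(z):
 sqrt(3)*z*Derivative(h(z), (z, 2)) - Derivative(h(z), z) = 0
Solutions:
 h(z) = C1 + C2*z^(sqrt(3)/3 + 1)


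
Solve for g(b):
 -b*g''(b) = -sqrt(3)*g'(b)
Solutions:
 g(b) = C1 + C2*b^(1 + sqrt(3))


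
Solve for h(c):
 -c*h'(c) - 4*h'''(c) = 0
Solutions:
 h(c) = C1 + Integral(C2*airyai(-2^(1/3)*c/2) + C3*airybi(-2^(1/3)*c/2), c)


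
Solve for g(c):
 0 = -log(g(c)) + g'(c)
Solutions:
 li(g(c)) = C1 + c


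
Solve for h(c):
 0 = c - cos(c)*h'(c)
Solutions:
 h(c) = C1 + Integral(c/cos(c), c)


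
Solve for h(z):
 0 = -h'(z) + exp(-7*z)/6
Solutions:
 h(z) = C1 - exp(-7*z)/42


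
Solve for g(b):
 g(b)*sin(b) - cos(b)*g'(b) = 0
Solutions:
 g(b) = C1/cos(b)


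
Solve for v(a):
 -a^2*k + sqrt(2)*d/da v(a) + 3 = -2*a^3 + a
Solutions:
 v(a) = C1 - sqrt(2)*a^4/4 + sqrt(2)*a^3*k/6 + sqrt(2)*a^2/4 - 3*sqrt(2)*a/2


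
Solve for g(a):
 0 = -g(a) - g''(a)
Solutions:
 g(a) = C1*sin(a) + C2*cos(a)


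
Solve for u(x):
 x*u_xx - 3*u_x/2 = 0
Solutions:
 u(x) = C1 + C2*x^(5/2)


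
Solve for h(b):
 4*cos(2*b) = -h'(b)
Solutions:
 h(b) = C1 - 2*sin(2*b)


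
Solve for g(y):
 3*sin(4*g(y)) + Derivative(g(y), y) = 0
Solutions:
 g(y) = -acos((-C1 - exp(24*y))/(C1 - exp(24*y)))/4 + pi/2
 g(y) = acos((-C1 - exp(24*y))/(C1 - exp(24*y)))/4


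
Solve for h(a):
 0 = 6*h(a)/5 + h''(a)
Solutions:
 h(a) = C1*sin(sqrt(30)*a/5) + C2*cos(sqrt(30)*a/5)


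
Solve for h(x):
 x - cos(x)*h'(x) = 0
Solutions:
 h(x) = C1 + Integral(x/cos(x), x)


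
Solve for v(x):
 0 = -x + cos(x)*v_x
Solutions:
 v(x) = C1 + Integral(x/cos(x), x)


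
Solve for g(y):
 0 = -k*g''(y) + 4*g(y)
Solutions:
 g(y) = C1*exp(-2*y*sqrt(1/k)) + C2*exp(2*y*sqrt(1/k))


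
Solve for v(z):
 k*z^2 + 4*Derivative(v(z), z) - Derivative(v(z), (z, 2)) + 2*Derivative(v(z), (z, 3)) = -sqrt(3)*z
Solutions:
 v(z) = C1 - k*z^3/12 - k*z^2/16 + 7*k*z/32 - sqrt(3)*z^2/8 - sqrt(3)*z/16 + (C2*sin(sqrt(31)*z/4) + C3*cos(sqrt(31)*z/4))*exp(z/4)


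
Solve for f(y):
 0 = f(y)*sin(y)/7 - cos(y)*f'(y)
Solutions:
 f(y) = C1/cos(y)^(1/7)


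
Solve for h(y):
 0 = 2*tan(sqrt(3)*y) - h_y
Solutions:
 h(y) = C1 - 2*sqrt(3)*log(cos(sqrt(3)*y))/3


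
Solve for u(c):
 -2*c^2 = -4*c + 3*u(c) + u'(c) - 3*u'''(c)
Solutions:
 u(c) = C1*exp(-2^(1/3)*c*(2/(5*sqrt(29) + 27)^(1/3) + 2^(1/3)*(5*sqrt(29) + 27)^(1/3))/12)*sin(2^(1/3)*sqrt(3)*c*(-2^(1/3)*(5*sqrt(29) + 27)^(1/3) + 2/(5*sqrt(29) + 27)^(1/3))/12) + C2*exp(-2^(1/3)*c*(2/(5*sqrt(29) + 27)^(1/3) + 2^(1/3)*(5*sqrt(29) + 27)^(1/3))/12)*cos(2^(1/3)*sqrt(3)*c*(-2^(1/3)*(5*sqrt(29) + 27)^(1/3) + 2/(5*sqrt(29) + 27)^(1/3))/12) + C3*exp(2^(1/3)*c*(2/(5*sqrt(29) + 27)^(1/3) + 2^(1/3)*(5*sqrt(29) + 27)^(1/3))/6) - 2*c^2/3 + 16*c/9 - 16/27


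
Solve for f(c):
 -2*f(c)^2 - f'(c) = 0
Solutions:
 f(c) = 1/(C1 + 2*c)


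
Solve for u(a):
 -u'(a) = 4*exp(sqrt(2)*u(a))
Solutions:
 u(a) = sqrt(2)*(2*log(1/(C1 + 4*a)) - log(2))/4


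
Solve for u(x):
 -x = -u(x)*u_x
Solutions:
 u(x) = -sqrt(C1 + x^2)
 u(x) = sqrt(C1 + x^2)


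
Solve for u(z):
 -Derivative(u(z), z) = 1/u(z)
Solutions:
 u(z) = -sqrt(C1 - 2*z)
 u(z) = sqrt(C1 - 2*z)


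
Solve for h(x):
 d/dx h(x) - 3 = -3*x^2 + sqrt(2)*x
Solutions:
 h(x) = C1 - x^3 + sqrt(2)*x^2/2 + 3*x


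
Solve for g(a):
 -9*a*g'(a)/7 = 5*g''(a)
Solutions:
 g(a) = C1 + C2*erf(3*sqrt(70)*a/70)


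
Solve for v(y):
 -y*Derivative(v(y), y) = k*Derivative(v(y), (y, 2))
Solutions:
 v(y) = C1 + C2*sqrt(k)*erf(sqrt(2)*y*sqrt(1/k)/2)


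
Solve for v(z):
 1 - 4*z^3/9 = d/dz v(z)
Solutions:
 v(z) = C1 - z^4/9 + z


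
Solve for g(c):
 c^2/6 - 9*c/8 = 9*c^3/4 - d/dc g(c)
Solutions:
 g(c) = C1 + 9*c^4/16 - c^3/18 + 9*c^2/16


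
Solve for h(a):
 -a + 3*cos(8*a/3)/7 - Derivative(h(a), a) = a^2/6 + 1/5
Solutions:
 h(a) = C1 - a^3/18 - a^2/2 - a/5 + 9*sin(8*a/3)/56


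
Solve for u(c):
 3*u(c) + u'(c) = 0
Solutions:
 u(c) = C1*exp(-3*c)


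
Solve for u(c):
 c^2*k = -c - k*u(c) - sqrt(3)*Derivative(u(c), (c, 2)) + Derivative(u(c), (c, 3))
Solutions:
 u(c) = C1*exp(c*(-3^(1/3)*(-9*k/2 + sqrt((9*k + 2*sqrt(3))^2 - 12)/2 - sqrt(3))^(1/3) + sqrt(3) - 3^(2/3)/(-9*k/2 + sqrt((9*k + 2*sqrt(3))^2 - 12)/2 - sqrt(3))^(1/3))/3) + C2*exp(c*(3^(1/3)*(-9*k/2 + sqrt((9*k + 2*sqrt(3))^2 - 12)/2 - sqrt(3))^(1/3)/6 - 3^(5/6)*I*(-9*k/2 + sqrt((9*k + 2*sqrt(3))^2 - 12)/2 - sqrt(3))^(1/3)/6 + sqrt(3)/3 - 2/((-3^(1/3) + 3^(5/6)*I)*(-9*k/2 + sqrt((9*k + 2*sqrt(3))^2 - 12)/2 - sqrt(3))^(1/3)))) + C3*exp(c*(3^(1/3)*(-9*k/2 + sqrt((9*k + 2*sqrt(3))^2 - 12)/2 - sqrt(3))^(1/3)/6 + 3^(5/6)*I*(-9*k/2 + sqrt((9*k + 2*sqrt(3))^2 - 12)/2 - sqrt(3))^(1/3)/6 + sqrt(3)/3 + 2/((3^(1/3) + 3^(5/6)*I)*(-9*k/2 + sqrt((9*k + 2*sqrt(3))^2 - 12)/2 - sqrt(3))^(1/3)))) - c^2 - c/k + 2*sqrt(3)/k


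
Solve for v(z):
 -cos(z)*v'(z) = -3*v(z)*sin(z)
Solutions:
 v(z) = C1/cos(z)^3


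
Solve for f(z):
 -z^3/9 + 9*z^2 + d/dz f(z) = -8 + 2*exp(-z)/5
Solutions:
 f(z) = C1 + z^4/36 - 3*z^3 - 8*z - 2*exp(-z)/5


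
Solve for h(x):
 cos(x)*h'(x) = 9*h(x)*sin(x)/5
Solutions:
 h(x) = C1/cos(x)^(9/5)


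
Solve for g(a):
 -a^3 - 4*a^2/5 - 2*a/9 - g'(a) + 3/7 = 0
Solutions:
 g(a) = C1 - a^4/4 - 4*a^3/15 - a^2/9 + 3*a/7


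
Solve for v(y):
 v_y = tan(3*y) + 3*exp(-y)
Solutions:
 v(y) = C1 + log(tan(3*y)^2 + 1)/6 - 3*exp(-y)


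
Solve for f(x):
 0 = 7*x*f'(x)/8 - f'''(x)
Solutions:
 f(x) = C1 + Integral(C2*airyai(7^(1/3)*x/2) + C3*airybi(7^(1/3)*x/2), x)


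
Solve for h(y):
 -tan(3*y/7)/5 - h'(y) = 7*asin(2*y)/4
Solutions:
 h(y) = C1 - 7*y*asin(2*y)/4 - 7*sqrt(1 - 4*y^2)/8 + 7*log(cos(3*y/7))/15


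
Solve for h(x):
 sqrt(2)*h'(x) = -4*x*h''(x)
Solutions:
 h(x) = C1 + C2*x^(1 - sqrt(2)/4)


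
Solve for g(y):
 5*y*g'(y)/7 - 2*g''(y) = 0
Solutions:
 g(y) = C1 + C2*erfi(sqrt(35)*y/14)


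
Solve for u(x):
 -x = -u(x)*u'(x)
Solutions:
 u(x) = -sqrt(C1 + x^2)
 u(x) = sqrt(C1 + x^2)


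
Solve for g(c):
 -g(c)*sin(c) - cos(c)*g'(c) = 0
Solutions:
 g(c) = C1*cos(c)


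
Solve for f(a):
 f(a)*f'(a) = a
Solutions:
 f(a) = -sqrt(C1 + a^2)
 f(a) = sqrt(C1 + a^2)


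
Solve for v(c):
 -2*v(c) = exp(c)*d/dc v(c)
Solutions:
 v(c) = C1*exp(2*exp(-c))


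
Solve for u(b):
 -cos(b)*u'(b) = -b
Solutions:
 u(b) = C1 + Integral(b/cos(b), b)


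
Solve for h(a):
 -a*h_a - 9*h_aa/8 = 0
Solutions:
 h(a) = C1 + C2*erf(2*a/3)


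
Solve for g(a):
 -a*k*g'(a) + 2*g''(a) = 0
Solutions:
 g(a) = Piecewise((-sqrt(pi)*C1*erf(a*sqrt(-k)/2)/sqrt(-k) - C2, (k > 0) | (k < 0)), (-C1*a - C2, True))


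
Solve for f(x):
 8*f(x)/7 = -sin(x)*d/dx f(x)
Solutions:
 f(x) = C1*(cos(x) + 1)^(4/7)/(cos(x) - 1)^(4/7)


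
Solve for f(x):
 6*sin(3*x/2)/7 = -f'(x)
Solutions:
 f(x) = C1 + 4*cos(3*x/2)/7


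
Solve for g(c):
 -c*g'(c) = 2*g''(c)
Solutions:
 g(c) = C1 + C2*erf(c/2)


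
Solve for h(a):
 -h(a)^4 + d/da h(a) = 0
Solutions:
 h(a) = (-1/(C1 + 3*a))^(1/3)
 h(a) = (-1/(C1 + a))^(1/3)*(-3^(2/3) - 3*3^(1/6)*I)/6
 h(a) = (-1/(C1 + a))^(1/3)*(-3^(2/3) + 3*3^(1/6)*I)/6


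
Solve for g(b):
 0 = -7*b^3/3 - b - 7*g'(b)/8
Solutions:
 g(b) = C1 - 2*b^4/3 - 4*b^2/7


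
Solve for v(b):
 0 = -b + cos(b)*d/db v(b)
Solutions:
 v(b) = C1 + Integral(b/cos(b), b)


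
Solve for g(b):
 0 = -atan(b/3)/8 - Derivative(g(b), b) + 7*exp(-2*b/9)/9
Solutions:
 g(b) = C1 - b*atan(b/3)/8 + 3*log(b^2 + 9)/16 - 7*exp(-2*b/9)/2


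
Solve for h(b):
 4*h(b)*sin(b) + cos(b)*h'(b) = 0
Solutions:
 h(b) = C1*cos(b)^4


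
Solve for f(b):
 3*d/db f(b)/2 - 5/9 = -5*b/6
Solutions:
 f(b) = C1 - 5*b^2/18 + 10*b/27


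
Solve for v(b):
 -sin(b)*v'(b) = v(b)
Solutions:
 v(b) = C1*sqrt(cos(b) + 1)/sqrt(cos(b) - 1)


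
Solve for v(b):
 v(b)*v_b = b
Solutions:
 v(b) = -sqrt(C1 + b^2)
 v(b) = sqrt(C1 + b^2)


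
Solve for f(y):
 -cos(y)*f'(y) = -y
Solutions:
 f(y) = C1 + Integral(y/cos(y), y)


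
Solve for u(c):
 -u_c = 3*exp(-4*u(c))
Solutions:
 u(c) = log(-I*(C1 - 12*c)^(1/4))
 u(c) = log(I*(C1 - 12*c)^(1/4))
 u(c) = log(-(C1 - 12*c)^(1/4))
 u(c) = log(C1 - 12*c)/4


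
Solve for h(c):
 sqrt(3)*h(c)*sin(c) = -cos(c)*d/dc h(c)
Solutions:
 h(c) = C1*cos(c)^(sqrt(3))


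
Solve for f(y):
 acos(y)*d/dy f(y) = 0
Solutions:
 f(y) = C1


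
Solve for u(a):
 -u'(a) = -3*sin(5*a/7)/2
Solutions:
 u(a) = C1 - 21*cos(5*a/7)/10


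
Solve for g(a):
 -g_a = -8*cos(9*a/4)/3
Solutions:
 g(a) = C1 + 32*sin(9*a/4)/27


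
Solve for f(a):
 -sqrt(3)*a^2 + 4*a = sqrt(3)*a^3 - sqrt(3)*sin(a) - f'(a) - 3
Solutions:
 f(a) = C1 + sqrt(3)*a^4/4 + sqrt(3)*a^3/3 - 2*a^2 - 3*a + sqrt(3)*cos(a)


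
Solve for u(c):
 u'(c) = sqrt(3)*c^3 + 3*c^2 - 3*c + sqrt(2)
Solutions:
 u(c) = C1 + sqrt(3)*c^4/4 + c^3 - 3*c^2/2 + sqrt(2)*c


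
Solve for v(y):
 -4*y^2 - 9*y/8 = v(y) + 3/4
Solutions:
 v(y) = -4*y^2 - 9*y/8 - 3/4


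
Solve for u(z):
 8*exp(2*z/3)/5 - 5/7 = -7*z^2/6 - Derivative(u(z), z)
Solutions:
 u(z) = C1 - 7*z^3/18 + 5*z/7 - 12*exp(2*z/3)/5


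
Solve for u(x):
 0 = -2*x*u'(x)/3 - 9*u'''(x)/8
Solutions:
 u(x) = C1 + Integral(C2*airyai(-2*2^(1/3)*x/3) + C3*airybi(-2*2^(1/3)*x/3), x)


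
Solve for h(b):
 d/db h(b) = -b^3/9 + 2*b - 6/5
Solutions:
 h(b) = C1 - b^4/36 + b^2 - 6*b/5


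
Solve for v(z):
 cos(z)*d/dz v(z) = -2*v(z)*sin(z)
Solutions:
 v(z) = C1*cos(z)^2


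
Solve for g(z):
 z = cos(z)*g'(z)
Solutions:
 g(z) = C1 + Integral(z/cos(z), z)


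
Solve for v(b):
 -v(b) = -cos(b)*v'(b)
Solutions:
 v(b) = C1*sqrt(sin(b) + 1)/sqrt(sin(b) - 1)


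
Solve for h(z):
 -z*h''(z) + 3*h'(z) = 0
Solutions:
 h(z) = C1 + C2*z^4


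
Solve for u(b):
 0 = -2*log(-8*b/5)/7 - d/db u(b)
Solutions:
 u(b) = C1 - 2*b*log(-b)/7 + 2*b*(-3*log(2) + 1 + log(5))/7


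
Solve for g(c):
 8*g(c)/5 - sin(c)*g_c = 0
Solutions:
 g(c) = C1*(cos(c) - 1)^(4/5)/(cos(c) + 1)^(4/5)


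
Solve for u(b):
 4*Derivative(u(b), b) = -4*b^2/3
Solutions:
 u(b) = C1 - b^3/9


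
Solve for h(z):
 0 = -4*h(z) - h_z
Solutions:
 h(z) = C1*exp(-4*z)


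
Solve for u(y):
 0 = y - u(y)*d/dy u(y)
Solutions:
 u(y) = -sqrt(C1 + y^2)
 u(y) = sqrt(C1 + y^2)


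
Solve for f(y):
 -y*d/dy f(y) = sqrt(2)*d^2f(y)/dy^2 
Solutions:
 f(y) = C1 + C2*erf(2^(1/4)*y/2)


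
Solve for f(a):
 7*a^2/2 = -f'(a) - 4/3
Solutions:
 f(a) = C1 - 7*a^3/6 - 4*a/3


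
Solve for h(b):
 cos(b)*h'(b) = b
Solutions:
 h(b) = C1 + Integral(b/cos(b), b)


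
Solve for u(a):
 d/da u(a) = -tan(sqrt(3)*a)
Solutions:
 u(a) = C1 + sqrt(3)*log(cos(sqrt(3)*a))/3


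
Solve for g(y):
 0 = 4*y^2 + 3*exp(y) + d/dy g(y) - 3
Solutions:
 g(y) = C1 - 4*y^3/3 + 3*y - 3*exp(y)


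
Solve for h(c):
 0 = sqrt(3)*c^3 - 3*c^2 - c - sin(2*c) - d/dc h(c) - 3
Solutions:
 h(c) = C1 + sqrt(3)*c^4/4 - c^3 - c^2/2 - 3*c + cos(2*c)/2


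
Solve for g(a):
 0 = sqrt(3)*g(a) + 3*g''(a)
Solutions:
 g(a) = C1*sin(3^(3/4)*a/3) + C2*cos(3^(3/4)*a/3)


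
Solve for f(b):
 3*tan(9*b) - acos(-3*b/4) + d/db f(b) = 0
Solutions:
 f(b) = C1 + b*acos(-3*b/4) + sqrt(16 - 9*b^2)/3 + log(cos(9*b))/3


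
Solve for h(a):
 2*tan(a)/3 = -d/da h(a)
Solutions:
 h(a) = C1 + 2*log(cos(a))/3


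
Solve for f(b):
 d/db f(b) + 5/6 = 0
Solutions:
 f(b) = C1 - 5*b/6


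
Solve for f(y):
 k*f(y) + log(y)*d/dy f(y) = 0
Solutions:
 f(y) = C1*exp(-k*li(y))


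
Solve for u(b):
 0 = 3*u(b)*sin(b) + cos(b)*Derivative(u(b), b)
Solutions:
 u(b) = C1*cos(b)^3


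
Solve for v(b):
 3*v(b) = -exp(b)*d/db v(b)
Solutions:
 v(b) = C1*exp(3*exp(-b))


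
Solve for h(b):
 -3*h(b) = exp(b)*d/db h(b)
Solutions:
 h(b) = C1*exp(3*exp(-b))


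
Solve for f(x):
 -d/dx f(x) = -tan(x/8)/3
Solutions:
 f(x) = C1 - 8*log(cos(x/8))/3


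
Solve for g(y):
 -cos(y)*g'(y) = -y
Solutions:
 g(y) = C1 + Integral(y/cos(y), y)


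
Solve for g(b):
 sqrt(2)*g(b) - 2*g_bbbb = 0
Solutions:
 g(b) = C1*exp(-2^(7/8)*b/2) + C2*exp(2^(7/8)*b/2) + C3*sin(2^(7/8)*b/2) + C4*cos(2^(7/8)*b/2)


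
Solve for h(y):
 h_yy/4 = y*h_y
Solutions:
 h(y) = C1 + C2*erfi(sqrt(2)*y)


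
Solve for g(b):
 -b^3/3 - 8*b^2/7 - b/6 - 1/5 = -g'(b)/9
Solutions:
 g(b) = C1 + 3*b^4/4 + 24*b^3/7 + 3*b^2/4 + 9*b/5


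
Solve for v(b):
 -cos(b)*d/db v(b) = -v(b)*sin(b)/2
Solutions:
 v(b) = C1/sqrt(cos(b))


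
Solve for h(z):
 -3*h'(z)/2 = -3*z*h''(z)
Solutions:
 h(z) = C1 + C2*z^(3/2)


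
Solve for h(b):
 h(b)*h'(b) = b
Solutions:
 h(b) = -sqrt(C1 + b^2)
 h(b) = sqrt(C1 + b^2)


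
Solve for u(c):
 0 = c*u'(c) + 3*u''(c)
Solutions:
 u(c) = C1 + C2*erf(sqrt(6)*c/6)


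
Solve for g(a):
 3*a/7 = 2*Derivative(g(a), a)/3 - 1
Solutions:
 g(a) = C1 + 9*a^2/28 + 3*a/2


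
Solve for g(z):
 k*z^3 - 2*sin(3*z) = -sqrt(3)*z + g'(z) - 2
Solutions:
 g(z) = C1 + k*z^4/4 + sqrt(3)*z^2/2 + 2*z + 2*cos(3*z)/3


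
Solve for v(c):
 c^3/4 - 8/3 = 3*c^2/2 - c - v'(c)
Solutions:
 v(c) = C1 - c^4/16 + c^3/2 - c^2/2 + 8*c/3


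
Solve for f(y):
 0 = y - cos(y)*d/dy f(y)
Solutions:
 f(y) = C1 + Integral(y/cos(y), y)


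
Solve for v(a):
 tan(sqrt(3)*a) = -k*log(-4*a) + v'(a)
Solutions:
 v(a) = C1 + a*k*(log(-a) - 1) + 2*a*k*log(2) - sqrt(3)*log(cos(sqrt(3)*a))/3


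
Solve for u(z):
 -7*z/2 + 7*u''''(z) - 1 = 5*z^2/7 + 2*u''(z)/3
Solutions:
 u(z) = C1 + C2*z + C3*exp(-sqrt(42)*z/21) + C4*exp(sqrt(42)*z/21) - 5*z^4/56 - 7*z^3/8 - 12*z^2


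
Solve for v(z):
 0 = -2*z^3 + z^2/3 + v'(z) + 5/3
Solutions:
 v(z) = C1 + z^4/2 - z^3/9 - 5*z/3


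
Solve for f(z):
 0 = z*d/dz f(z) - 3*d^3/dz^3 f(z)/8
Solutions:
 f(z) = C1 + Integral(C2*airyai(2*3^(2/3)*z/3) + C3*airybi(2*3^(2/3)*z/3), z)


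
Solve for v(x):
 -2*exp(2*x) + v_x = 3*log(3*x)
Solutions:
 v(x) = C1 + 3*x*log(x) + 3*x*(-1 + log(3)) + exp(2*x)


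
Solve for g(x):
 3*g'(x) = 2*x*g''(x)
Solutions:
 g(x) = C1 + C2*x^(5/2)


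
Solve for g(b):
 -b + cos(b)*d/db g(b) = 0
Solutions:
 g(b) = C1 + Integral(b/cos(b), b)


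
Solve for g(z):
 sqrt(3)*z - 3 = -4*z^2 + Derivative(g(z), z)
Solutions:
 g(z) = C1 + 4*z^3/3 + sqrt(3)*z^2/2 - 3*z


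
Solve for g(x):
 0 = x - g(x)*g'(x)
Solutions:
 g(x) = -sqrt(C1 + x^2)
 g(x) = sqrt(C1 + x^2)


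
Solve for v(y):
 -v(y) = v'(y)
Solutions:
 v(y) = C1*exp(-y)


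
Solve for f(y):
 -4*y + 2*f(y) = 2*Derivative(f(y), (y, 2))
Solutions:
 f(y) = C1*exp(-y) + C2*exp(y) + 2*y


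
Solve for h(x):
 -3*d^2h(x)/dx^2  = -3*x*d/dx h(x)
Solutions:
 h(x) = C1 + C2*erfi(sqrt(2)*x/2)


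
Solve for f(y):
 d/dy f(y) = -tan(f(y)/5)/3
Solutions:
 f(y) = -5*asin(C1*exp(-y/15)) + 5*pi
 f(y) = 5*asin(C1*exp(-y/15))


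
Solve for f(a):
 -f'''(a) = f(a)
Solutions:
 f(a) = C3*exp(-a) + (C1*sin(sqrt(3)*a/2) + C2*cos(sqrt(3)*a/2))*exp(a/2)


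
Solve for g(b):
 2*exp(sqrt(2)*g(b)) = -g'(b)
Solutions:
 g(b) = sqrt(2)*(2*log(1/(C1 + 2*b)) - log(2))/4


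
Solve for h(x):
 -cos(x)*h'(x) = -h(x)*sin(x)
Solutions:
 h(x) = C1/cos(x)


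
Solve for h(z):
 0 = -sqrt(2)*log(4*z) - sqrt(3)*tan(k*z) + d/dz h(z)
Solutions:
 h(z) = C1 + sqrt(2)*z*(log(z) - 1) + 2*sqrt(2)*z*log(2) + sqrt(3)*Piecewise((-log(cos(k*z))/k, Ne(k, 0)), (0, True))


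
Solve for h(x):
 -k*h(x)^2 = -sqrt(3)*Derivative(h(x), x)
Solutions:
 h(x) = -3/(C1 + sqrt(3)*k*x)


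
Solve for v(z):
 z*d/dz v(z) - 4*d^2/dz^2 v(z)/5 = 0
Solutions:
 v(z) = C1 + C2*erfi(sqrt(10)*z/4)


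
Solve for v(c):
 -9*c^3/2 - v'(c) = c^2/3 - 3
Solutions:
 v(c) = C1 - 9*c^4/8 - c^3/9 + 3*c


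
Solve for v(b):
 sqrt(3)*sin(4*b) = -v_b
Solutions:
 v(b) = C1 + sqrt(3)*cos(4*b)/4


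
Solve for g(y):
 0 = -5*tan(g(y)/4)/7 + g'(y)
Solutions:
 g(y) = -4*asin(C1*exp(5*y/28)) + 4*pi
 g(y) = 4*asin(C1*exp(5*y/28))


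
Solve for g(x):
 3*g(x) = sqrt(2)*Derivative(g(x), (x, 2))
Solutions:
 g(x) = C1*exp(-2^(3/4)*sqrt(3)*x/2) + C2*exp(2^(3/4)*sqrt(3)*x/2)


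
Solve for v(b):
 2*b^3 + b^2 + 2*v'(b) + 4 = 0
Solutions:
 v(b) = C1 - b^4/4 - b^3/6 - 2*b


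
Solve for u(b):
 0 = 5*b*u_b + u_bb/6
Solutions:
 u(b) = C1 + C2*erf(sqrt(15)*b)


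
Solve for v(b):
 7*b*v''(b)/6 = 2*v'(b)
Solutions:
 v(b) = C1 + C2*b^(19/7)


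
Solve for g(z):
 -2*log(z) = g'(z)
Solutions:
 g(z) = C1 - 2*z*log(z) + 2*z


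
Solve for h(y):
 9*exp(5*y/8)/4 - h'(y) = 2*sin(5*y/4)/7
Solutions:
 h(y) = C1 + 18*exp(5*y/8)/5 + 8*cos(5*y/4)/35


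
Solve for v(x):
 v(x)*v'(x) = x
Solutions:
 v(x) = -sqrt(C1 + x^2)
 v(x) = sqrt(C1 + x^2)


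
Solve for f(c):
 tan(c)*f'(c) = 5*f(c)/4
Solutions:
 f(c) = C1*sin(c)^(5/4)


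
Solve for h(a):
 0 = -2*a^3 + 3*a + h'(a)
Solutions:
 h(a) = C1 + a^4/2 - 3*a^2/2


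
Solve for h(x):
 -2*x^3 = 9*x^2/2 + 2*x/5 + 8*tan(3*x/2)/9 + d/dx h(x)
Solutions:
 h(x) = C1 - x^4/2 - 3*x^3/2 - x^2/5 + 16*log(cos(3*x/2))/27


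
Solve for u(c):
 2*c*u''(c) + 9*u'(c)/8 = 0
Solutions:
 u(c) = C1 + C2*c^(7/16)


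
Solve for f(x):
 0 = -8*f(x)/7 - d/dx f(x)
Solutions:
 f(x) = C1*exp(-8*x/7)


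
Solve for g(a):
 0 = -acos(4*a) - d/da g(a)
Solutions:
 g(a) = C1 - a*acos(4*a) + sqrt(1 - 16*a^2)/4


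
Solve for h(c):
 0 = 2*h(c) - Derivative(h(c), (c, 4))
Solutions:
 h(c) = C1*exp(-2^(1/4)*c) + C2*exp(2^(1/4)*c) + C3*sin(2^(1/4)*c) + C4*cos(2^(1/4)*c)


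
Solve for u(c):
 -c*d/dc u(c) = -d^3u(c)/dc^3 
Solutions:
 u(c) = C1 + Integral(C2*airyai(c) + C3*airybi(c), c)


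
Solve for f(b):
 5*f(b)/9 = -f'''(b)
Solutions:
 f(b) = C3*exp(-15^(1/3)*b/3) + (C1*sin(3^(5/6)*5^(1/3)*b/6) + C2*cos(3^(5/6)*5^(1/3)*b/6))*exp(15^(1/3)*b/6)


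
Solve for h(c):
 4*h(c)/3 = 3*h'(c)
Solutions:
 h(c) = C1*exp(4*c/9)


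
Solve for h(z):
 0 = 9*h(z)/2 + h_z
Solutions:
 h(z) = C1*exp(-9*z/2)


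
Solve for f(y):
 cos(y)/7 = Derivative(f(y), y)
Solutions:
 f(y) = C1 + sin(y)/7


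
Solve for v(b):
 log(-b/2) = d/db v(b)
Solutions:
 v(b) = C1 + b*log(-b) + b*(-1 - log(2))


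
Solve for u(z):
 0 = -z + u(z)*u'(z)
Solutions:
 u(z) = -sqrt(C1 + z^2)
 u(z) = sqrt(C1 + z^2)


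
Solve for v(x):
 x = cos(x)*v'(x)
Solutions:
 v(x) = C1 + Integral(x/cos(x), x)


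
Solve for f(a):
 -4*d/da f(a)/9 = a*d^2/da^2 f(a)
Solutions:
 f(a) = C1 + C2*a^(5/9)


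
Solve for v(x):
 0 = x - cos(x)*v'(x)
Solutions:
 v(x) = C1 + Integral(x/cos(x), x)


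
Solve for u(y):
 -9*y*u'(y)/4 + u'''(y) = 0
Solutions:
 u(y) = C1 + Integral(C2*airyai(2^(1/3)*3^(2/3)*y/2) + C3*airybi(2^(1/3)*3^(2/3)*y/2), y)


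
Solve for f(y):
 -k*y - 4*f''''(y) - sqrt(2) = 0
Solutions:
 f(y) = C1 + C2*y + C3*y^2 + C4*y^3 - k*y^5/480 - sqrt(2)*y^4/96


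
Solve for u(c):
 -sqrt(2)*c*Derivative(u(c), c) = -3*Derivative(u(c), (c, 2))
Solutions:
 u(c) = C1 + C2*erfi(2^(3/4)*sqrt(3)*c/6)


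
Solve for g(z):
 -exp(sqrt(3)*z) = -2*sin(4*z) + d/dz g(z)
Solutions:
 g(z) = C1 - sqrt(3)*exp(sqrt(3)*z)/3 - cos(4*z)/2


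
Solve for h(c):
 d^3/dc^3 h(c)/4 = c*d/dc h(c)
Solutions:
 h(c) = C1 + Integral(C2*airyai(2^(2/3)*c) + C3*airybi(2^(2/3)*c), c)


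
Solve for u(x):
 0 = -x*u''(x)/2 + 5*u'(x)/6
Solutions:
 u(x) = C1 + C2*x^(8/3)


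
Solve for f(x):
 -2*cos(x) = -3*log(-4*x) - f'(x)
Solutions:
 f(x) = C1 - 3*x*log(-x) - 6*x*log(2) + 3*x + 2*sin(x)


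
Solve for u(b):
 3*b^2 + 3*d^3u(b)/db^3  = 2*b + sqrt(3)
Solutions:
 u(b) = C1 + C2*b + C3*b^2 - b^5/60 + b^4/36 + sqrt(3)*b^3/18


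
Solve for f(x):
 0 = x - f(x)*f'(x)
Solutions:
 f(x) = -sqrt(C1 + x^2)
 f(x) = sqrt(C1 + x^2)


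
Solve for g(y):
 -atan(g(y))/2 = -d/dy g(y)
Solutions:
 Integral(1/atan(_y), (_y, g(y))) = C1 + y/2


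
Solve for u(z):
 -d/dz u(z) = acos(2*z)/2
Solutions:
 u(z) = C1 - z*acos(2*z)/2 + sqrt(1 - 4*z^2)/4


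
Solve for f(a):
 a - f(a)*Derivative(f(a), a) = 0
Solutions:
 f(a) = -sqrt(C1 + a^2)
 f(a) = sqrt(C1 + a^2)


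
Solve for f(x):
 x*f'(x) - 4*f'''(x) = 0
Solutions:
 f(x) = C1 + Integral(C2*airyai(2^(1/3)*x/2) + C3*airybi(2^(1/3)*x/2), x)


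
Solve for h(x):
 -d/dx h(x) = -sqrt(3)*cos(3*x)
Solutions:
 h(x) = C1 + sqrt(3)*sin(3*x)/3


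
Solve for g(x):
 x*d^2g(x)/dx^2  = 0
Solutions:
 g(x) = C1 + C2*x


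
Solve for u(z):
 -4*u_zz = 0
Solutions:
 u(z) = C1 + C2*z


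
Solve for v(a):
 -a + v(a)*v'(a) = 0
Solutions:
 v(a) = -sqrt(C1 + a^2)
 v(a) = sqrt(C1 + a^2)


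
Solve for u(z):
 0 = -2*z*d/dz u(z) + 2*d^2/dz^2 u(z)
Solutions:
 u(z) = C1 + C2*erfi(sqrt(2)*z/2)


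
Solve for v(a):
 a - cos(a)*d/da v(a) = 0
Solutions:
 v(a) = C1 + Integral(a/cos(a), a)


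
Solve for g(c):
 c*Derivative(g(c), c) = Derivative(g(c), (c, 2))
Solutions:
 g(c) = C1 + C2*erfi(sqrt(2)*c/2)


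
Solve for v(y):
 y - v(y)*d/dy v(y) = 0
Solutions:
 v(y) = -sqrt(C1 + y^2)
 v(y) = sqrt(C1 + y^2)


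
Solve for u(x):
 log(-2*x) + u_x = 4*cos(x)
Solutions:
 u(x) = C1 - x*log(-x) - x*log(2) + x + 4*sin(x)


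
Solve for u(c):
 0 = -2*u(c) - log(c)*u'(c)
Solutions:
 u(c) = C1*exp(-2*li(c))


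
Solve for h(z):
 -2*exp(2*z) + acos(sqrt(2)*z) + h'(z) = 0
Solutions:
 h(z) = C1 - z*acos(sqrt(2)*z) + sqrt(2)*sqrt(1 - 2*z^2)/2 + exp(2*z)


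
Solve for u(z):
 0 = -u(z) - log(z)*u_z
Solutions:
 u(z) = C1*exp(-li(z))


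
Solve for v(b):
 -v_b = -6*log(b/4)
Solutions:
 v(b) = C1 + 6*b*log(b) - b*log(4096) - 6*b


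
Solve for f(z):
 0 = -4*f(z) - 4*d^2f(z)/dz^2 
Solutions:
 f(z) = C1*sin(z) + C2*cos(z)


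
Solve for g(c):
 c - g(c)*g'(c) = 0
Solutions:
 g(c) = -sqrt(C1 + c^2)
 g(c) = sqrt(C1 + c^2)


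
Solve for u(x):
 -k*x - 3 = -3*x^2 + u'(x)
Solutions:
 u(x) = C1 - k*x^2/2 + x^3 - 3*x


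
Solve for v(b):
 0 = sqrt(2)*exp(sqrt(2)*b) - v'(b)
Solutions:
 v(b) = C1 + exp(sqrt(2)*b)


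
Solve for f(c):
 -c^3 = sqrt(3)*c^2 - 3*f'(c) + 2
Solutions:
 f(c) = C1 + c^4/12 + sqrt(3)*c^3/9 + 2*c/3


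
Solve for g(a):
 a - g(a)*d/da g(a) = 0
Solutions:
 g(a) = -sqrt(C1 + a^2)
 g(a) = sqrt(C1 + a^2)


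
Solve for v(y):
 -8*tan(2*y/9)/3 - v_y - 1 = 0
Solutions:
 v(y) = C1 - y + 12*log(cos(2*y/9))


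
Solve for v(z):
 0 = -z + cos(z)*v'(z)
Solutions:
 v(z) = C1 + Integral(z/cos(z), z)


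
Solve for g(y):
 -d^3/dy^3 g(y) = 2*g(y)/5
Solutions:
 g(y) = C3*exp(-2^(1/3)*5^(2/3)*y/5) + (C1*sin(2^(1/3)*sqrt(3)*5^(2/3)*y/10) + C2*cos(2^(1/3)*sqrt(3)*5^(2/3)*y/10))*exp(2^(1/3)*5^(2/3)*y/10)
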